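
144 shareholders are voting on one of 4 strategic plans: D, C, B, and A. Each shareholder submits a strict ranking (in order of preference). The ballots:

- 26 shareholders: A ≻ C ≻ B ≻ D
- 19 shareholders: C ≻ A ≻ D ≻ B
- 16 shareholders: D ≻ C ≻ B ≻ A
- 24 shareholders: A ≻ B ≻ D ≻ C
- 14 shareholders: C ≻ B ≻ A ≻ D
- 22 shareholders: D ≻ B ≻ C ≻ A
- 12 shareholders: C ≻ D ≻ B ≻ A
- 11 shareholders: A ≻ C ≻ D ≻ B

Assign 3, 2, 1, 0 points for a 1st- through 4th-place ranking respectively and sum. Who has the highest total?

D: 26·0 + 19·1 + 16·3 + 24·1 + 14·0 + 22·3 + 12·2 + 11·1 = 192
C: 26·2 + 19·3 + 16·2 + 24·0 + 14·3 + 22·1 + 12·3 + 11·2 = 263
B: 26·1 + 19·0 + 16·1 + 24·2 + 14·2 + 22·2 + 12·1 + 11·0 = 174
A: 26·3 + 19·2 + 16·0 + 24·3 + 14·1 + 22·0 + 12·0 + 11·3 = 235
C has the highest Borda score (263).

C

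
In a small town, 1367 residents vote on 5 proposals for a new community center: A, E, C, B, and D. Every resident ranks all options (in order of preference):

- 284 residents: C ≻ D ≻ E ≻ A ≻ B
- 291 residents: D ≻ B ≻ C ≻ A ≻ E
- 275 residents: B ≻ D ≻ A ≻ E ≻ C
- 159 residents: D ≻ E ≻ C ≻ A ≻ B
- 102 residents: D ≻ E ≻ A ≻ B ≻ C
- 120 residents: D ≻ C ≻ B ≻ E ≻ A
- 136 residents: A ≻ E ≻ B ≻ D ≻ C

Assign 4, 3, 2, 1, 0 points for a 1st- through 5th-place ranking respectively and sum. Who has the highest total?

D

A: 284·1 + 291·1 + 275·2 + 159·1 + 102·2 + 120·0 + 136·4 = 2032
E: 284·2 + 291·0 + 275·1 + 159·3 + 102·3 + 120·1 + 136·3 = 2154
C: 284·4 + 291·2 + 275·0 + 159·2 + 102·0 + 120·3 + 136·0 = 2396
B: 284·0 + 291·3 + 275·4 + 159·0 + 102·1 + 120·2 + 136·2 = 2587
D: 284·3 + 291·4 + 275·3 + 159·4 + 102·4 + 120·4 + 136·1 = 4501
D has the highest Borda score (4501).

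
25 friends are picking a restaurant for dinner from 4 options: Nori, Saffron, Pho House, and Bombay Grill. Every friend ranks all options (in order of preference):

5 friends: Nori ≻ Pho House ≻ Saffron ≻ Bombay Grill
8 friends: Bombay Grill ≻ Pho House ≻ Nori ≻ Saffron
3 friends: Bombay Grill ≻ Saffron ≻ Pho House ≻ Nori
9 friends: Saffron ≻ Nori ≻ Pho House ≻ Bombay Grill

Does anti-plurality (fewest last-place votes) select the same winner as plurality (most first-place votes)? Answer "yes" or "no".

no

Anti-plurality — last-place votes: Nori 3, Saffron 8, Pho House 0, Bombay Grill 14. Winner: Pho House.
Plurality — first-place votes: Nori 5, Saffron 9, Pho House 0, Bombay Grill 11. Winner: Bombay Grill.
The two methods disagree.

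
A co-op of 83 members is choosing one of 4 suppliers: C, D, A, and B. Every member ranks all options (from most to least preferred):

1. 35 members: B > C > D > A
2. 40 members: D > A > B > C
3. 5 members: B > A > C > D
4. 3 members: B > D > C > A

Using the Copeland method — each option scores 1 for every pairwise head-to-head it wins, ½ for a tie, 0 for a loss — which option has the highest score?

B

C: loses to D, A, and B → score 0.
D: beats C and A; loses to B → score 2.
A: beats C; loses to D and B → score 1.
B: beats C, D, and A → score 3.
B has the best pairwise record.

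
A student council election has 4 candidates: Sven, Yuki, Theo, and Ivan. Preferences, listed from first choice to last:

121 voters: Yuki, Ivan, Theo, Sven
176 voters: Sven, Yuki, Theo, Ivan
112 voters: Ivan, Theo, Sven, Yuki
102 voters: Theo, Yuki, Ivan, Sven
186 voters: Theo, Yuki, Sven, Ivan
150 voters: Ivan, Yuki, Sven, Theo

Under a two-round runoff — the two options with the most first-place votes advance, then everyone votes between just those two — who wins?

Round 1 first-place votes: Sven 176, Yuki 121, Theo 288, Ivan 262.
Theo and Ivan advance.
Runoff: Theo is preferred to Ivan by 464 voters; Ivan by 383.
Theo wins the runoff.

Theo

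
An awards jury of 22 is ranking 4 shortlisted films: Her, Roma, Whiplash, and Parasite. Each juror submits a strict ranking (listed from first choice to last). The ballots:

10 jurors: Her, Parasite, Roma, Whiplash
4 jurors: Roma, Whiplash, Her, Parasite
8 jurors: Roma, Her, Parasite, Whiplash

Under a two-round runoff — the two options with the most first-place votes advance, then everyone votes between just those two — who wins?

Roma

Round 1 first-place votes: Her 10, Roma 12, Whiplash 0, Parasite 0.
Roma and Her advance.
Runoff: Roma is preferred to Her by 12 voters; Her by 10.
Roma wins the runoff.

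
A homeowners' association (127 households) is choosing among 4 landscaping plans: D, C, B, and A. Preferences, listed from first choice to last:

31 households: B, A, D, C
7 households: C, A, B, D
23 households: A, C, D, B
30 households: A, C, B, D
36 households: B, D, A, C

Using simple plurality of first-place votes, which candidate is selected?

First-place votes: D 0, C 7, B 67, A 53.
B has the most first-place votes.

B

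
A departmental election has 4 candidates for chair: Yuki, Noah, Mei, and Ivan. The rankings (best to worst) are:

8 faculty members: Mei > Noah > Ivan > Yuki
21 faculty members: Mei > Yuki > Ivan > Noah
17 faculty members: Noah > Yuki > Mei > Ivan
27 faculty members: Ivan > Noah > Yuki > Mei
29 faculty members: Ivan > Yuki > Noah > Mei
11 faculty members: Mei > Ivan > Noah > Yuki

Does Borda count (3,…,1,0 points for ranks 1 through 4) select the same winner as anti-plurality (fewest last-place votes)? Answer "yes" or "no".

Borda — scores: Yuki 161, Noah 161, Mei 137, Ivan 219. Winner: Ivan.
Anti-plurality — last-place votes: Yuki 19, Noah 21, Mei 56, Ivan 17. Winner: Ivan.
The two methods agree.

yes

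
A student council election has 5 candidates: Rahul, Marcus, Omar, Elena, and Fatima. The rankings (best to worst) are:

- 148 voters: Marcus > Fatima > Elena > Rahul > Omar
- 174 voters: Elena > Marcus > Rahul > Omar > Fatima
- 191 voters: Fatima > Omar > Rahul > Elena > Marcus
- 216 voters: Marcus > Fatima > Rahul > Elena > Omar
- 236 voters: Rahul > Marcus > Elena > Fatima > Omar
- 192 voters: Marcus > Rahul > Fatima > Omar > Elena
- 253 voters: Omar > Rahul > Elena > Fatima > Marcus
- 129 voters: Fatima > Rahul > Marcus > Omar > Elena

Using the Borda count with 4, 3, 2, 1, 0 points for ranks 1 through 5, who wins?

Rahul: 148·1 + 174·2 + 191·2 + 216·2 + 236·4 + 192·3 + 253·3 + 129·3 = 3976
Marcus: 148·4 + 174·3 + 191·0 + 216·4 + 236·3 + 192·4 + 253·0 + 129·2 = 3712
Omar: 148·0 + 174·1 + 191·3 + 216·0 + 236·0 + 192·1 + 253·4 + 129·1 = 2080
Elena: 148·2 + 174·4 + 191·1 + 216·1 + 236·2 + 192·0 + 253·2 + 129·0 = 2377
Fatima: 148·3 + 174·0 + 191·4 + 216·3 + 236·1 + 192·2 + 253·1 + 129·4 = 3245
Rahul has the highest Borda score (3976).

Rahul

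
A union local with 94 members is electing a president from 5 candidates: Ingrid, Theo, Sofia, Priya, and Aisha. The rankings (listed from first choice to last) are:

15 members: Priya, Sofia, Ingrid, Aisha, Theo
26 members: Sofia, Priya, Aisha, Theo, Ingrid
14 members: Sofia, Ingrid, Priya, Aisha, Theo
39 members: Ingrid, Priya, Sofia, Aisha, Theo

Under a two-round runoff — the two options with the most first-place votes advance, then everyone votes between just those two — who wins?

Round 1 first-place votes: Ingrid 39, Theo 0, Sofia 40, Priya 15, Aisha 0.
Sofia and Ingrid advance.
Runoff: Sofia is preferred to Ingrid by 55 voters; Ingrid by 39.
Sofia wins the runoff.

Sofia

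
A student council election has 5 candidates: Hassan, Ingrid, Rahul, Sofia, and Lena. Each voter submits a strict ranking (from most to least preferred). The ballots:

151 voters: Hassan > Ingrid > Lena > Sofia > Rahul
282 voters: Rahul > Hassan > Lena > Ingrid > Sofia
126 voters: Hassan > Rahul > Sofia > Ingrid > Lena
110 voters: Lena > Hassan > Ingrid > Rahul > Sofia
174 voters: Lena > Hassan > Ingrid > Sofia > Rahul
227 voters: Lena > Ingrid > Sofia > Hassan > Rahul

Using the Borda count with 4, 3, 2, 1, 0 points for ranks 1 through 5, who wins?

Hassan

Hassan: 151·4 + 282·3 + 126·4 + 110·3 + 174·3 + 227·1 = 3033
Ingrid: 151·3 + 282·1 + 126·1 + 110·2 + 174·2 + 227·3 = 2110
Rahul: 151·0 + 282·4 + 126·3 + 110·1 + 174·0 + 227·0 = 1616
Sofia: 151·1 + 282·0 + 126·2 + 110·0 + 174·1 + 227·2 = 1031
Lena: 151·2 + 282·2 + 126·0 + 110·4 + 174·4 + 227·4 = 2910
Hassan has the highest Borda score (3033).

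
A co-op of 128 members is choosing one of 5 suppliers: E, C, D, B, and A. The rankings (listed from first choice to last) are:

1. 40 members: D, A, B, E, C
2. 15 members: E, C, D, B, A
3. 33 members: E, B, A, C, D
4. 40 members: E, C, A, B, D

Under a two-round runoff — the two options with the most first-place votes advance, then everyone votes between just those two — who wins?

E

Round 1 first-place votes: E 88, C 0, D 40, B 0, A 0.
E and D advance.
Runoff: E is preferred to D by 88 voters; D by 40.
E wins the runoff.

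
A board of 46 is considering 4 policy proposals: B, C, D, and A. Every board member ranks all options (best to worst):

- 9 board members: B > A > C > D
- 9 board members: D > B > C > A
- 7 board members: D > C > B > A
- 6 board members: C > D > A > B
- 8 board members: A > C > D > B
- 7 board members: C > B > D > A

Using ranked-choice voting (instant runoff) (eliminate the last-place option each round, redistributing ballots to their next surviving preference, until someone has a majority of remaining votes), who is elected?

C

Round 1: B 9, C 13, D 16, A 8. Eliminate A.
Round 2: B 9, C 21, D 16. Eliminate B.
Round 3: C 30, D 16. C has a majority.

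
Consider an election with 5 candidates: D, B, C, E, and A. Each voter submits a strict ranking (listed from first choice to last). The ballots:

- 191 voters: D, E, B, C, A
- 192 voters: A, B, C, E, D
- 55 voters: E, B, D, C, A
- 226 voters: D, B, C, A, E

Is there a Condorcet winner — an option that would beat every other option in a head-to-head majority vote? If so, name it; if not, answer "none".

D

D vs B: 417–247 for D.
D vs C: 472–192 for D.
D vs E: 417–247 for D.
D vs A: 472–192 for D.
D beats every other option head-to-head.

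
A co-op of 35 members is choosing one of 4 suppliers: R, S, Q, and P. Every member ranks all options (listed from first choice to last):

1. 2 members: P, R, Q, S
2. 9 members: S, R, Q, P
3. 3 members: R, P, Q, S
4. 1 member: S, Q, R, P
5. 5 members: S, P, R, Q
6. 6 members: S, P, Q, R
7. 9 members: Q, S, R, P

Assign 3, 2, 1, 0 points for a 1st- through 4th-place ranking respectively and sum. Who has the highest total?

R: 2·2 + 9·2 + 3·3 + 1·1 + 5·1 + 6·0 + 9·1 = 46
S: 2·0 + 9·3 + 3·0 + 1·3 + 5·3 + 6·3 + 9·2 = 81
Q: 2·1 + 9·1 + 3·1 + 1·2 + 5·0 + 6·1 + 9·3 = 49
P: 2·3 + 9·0 + 3·2 + 1·0 + 5·2 + 6·2 + 9·0 = 34
S has the highest Borda score (81).

S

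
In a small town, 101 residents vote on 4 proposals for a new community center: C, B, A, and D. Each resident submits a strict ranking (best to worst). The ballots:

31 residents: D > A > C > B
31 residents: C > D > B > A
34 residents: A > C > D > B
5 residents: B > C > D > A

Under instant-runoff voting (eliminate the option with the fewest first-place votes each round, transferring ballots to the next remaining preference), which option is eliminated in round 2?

D

Round 1: C 31, B 5, A 34, D 31. Eliminate B.
Round 2: C 36, A 34, D 31. Eliminate D.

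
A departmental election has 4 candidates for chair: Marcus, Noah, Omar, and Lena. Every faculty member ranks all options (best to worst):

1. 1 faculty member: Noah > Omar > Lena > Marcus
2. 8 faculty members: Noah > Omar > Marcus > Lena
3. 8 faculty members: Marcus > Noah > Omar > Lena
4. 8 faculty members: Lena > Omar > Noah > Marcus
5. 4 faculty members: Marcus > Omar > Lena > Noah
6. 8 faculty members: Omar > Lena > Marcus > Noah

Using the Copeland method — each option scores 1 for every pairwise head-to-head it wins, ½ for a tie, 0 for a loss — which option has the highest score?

Marcus: beats Noah and Lena; loses to Omar → score 2.
Noah: loses to Marcus, Omar, and Lena → score 0.
Omar: beats Marcus, Noah, and Lena → score 3.
Lena: beats Noah; loses to Marcus and Omar → score 1.
Omar has the best pairwise record.

Omar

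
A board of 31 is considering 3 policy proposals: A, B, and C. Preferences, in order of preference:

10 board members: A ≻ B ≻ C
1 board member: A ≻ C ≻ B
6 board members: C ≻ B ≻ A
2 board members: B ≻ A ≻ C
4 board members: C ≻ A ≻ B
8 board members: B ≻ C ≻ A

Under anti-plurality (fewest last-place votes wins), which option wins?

B

Last-place votes: A 14, B 5, C 12.
B is ranked last by the fewest voters, so B wins.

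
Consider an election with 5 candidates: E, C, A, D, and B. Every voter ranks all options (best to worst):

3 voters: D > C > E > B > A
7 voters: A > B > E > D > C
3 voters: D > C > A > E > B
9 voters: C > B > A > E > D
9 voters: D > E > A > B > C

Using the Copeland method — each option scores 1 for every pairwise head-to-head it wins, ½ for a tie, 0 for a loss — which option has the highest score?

E: beats C and D; loses to A and B → score 2.
C: loses to E, A, D, and B → score 0.
A: beats E, C, D, and B → score 4.
D: beats C; loses to E, A, and B → score 1.
B: beats E, C, and D; loses to A → score 3.
A has the best pairwise record.

A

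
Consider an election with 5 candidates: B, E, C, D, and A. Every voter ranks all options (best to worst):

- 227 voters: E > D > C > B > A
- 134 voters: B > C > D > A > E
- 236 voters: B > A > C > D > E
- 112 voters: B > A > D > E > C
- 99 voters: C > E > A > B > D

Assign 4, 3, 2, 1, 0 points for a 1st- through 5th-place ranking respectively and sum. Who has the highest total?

B: 227·1 + 134·4 + 236·4 + 112·4 + 99·1 = 2254
E: 227·4 + 134·0 + 236·0 + 112·1 + 99·3 = 1317
C: 227·2 + 134·3 + 236·2 + 112·0 + 99·4 = 1724
D: 227·3 + 134·2 + 236·1 + 112·2 + 99·0 = 1409
A: 227·0 + 134·1 + 236·3 + 112·3 + 99·2 = 1376
B has the highest Borda score (2254).

B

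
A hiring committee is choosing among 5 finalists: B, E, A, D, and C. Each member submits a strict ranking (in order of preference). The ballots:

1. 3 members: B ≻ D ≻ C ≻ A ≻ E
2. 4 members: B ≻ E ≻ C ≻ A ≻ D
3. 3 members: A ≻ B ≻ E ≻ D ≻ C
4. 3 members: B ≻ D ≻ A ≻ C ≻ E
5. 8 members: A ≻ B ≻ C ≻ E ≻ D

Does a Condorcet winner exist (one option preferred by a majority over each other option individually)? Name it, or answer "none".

A

A vs B: 11–10 for A.
A vs E: 17–4 for A.
A vs D: 15–6 for A.
A vs C: 14–7 for A.
A beats every other option head-to-head.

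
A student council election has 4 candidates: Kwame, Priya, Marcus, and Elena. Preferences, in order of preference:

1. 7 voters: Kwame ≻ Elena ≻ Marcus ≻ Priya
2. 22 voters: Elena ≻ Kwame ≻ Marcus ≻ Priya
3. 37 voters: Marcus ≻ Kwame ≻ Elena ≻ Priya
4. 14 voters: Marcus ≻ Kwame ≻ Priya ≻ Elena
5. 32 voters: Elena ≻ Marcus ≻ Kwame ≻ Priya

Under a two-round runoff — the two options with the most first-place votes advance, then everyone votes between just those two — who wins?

Elena

Round 1 first-place votes: Kwame 7, Priya 0, Marcus 51, Elena 54.
Elena and Marcus advance.
Runoff: Elena is preferred to Marcus by 61 voters; Marcus by 51.
Elena wins the runoff.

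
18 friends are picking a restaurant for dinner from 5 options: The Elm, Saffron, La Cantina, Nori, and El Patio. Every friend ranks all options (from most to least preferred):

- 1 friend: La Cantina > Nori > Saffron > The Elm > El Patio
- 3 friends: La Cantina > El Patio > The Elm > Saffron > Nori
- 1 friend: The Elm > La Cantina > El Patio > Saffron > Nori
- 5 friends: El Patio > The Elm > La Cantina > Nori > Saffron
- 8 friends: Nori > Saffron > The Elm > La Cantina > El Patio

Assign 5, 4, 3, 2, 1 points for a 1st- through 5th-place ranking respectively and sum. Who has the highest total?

The Elm

The Elm: 1·2 + 3·3 + 1·5 + 5·4 + 8·3 = 60
Saffron: 1·3 + 3·2 + 1·2 + 5·1 + 8·4 = 48
La Cantina: 1·5 + 3·5 + 1·4 + 5·3 + 8·2 = 55
Nori: 1·4 + 3·1 + 1·1 + 5·2 + 8·5 = 58
El Patio: 1·1 + 3·4 + 1·3 + 5·5 + 8·1 = 49
The Elm has the highest Borda score (60).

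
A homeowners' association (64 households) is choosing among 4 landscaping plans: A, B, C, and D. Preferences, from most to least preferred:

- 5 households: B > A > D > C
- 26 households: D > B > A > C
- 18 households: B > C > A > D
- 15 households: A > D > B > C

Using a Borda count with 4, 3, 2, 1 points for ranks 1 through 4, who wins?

A: 5·3 + 26·2 + 18·2 + 15·4 = 163
B: 5·4 + 26·3 + 18·4 + 15·2 = 200
C: 5·1 + 26·1 + 18·3 + 15·1 = 100
D: 5·2 + 26·4 + 18·1 + 15·3 = 177
B has the highest Borda score (200).

B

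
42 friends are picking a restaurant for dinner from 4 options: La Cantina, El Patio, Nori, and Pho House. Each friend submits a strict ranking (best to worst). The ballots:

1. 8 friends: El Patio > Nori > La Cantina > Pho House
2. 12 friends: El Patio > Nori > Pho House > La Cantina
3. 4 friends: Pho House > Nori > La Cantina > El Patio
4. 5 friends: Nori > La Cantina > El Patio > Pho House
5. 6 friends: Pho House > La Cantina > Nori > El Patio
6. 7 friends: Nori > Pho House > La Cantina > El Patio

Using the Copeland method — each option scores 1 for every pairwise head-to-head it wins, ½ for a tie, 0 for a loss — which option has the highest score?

La Cantina: beats El Patio; loses to Nori and Pho House → score 1.
El Patio: beats Pho House; loses to La Cantina and Nori → score 1.
Nori: beats La Cantina, El Patio, and Pho House → score 3.
Pho House: beats La Cantina; loses to El Patio and Nori → score 1.
Nori has the best pairwise record.

Nori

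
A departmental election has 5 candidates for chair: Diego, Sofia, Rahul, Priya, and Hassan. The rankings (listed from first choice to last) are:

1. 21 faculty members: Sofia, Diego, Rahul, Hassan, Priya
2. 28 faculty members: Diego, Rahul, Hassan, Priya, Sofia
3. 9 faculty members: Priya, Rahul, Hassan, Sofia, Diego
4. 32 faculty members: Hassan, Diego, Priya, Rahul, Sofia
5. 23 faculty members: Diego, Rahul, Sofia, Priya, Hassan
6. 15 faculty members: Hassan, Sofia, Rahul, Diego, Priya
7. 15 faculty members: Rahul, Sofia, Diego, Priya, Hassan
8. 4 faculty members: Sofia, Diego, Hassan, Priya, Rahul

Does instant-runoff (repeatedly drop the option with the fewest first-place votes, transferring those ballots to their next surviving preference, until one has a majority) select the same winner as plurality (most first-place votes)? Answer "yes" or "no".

Instant-runoff — R1 Diego 51, Sofia 25, Rahul 15, Priya 9, Hassan 47 (Priya out); R2 Diego 51, Sofia 25, Rahul 24, Hassan 47 (Rahul out); R3 Diego 51, Sofia 40, Hassan 56 (Sofia out); R4 Diego 91, Hassan 56 (Diego winner). Winner: Diego.
Plurality — first-place votes: Diego 51, Sofia 25, Rahul 15, Priya 9, Hassan 47. Winner: Diego.
The two methods agree.

yes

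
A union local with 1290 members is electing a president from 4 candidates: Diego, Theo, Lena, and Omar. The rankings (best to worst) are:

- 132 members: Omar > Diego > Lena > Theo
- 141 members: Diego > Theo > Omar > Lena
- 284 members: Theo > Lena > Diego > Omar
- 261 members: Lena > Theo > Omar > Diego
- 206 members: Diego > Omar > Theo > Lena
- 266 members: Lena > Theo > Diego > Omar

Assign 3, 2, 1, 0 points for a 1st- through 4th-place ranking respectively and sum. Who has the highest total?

Theo

Diego: 132·2 + 141·3 + 284·1 + 261·0 + 206·3 + 266·1 = 1855
Theo: 132·0 + 141·2 + 284·3 + 261·2 + 206·1 + 266·2 = 2394
Lena: 132·1 + 141·0 + 284·2 + 261·3 + 206·0 + 266·3 = 2281
Omar: 132·3 + 141·1 + 284·0 + 261·1 + 206·2 + 266·0 = 1210
Theo has the highest Borda score (2394).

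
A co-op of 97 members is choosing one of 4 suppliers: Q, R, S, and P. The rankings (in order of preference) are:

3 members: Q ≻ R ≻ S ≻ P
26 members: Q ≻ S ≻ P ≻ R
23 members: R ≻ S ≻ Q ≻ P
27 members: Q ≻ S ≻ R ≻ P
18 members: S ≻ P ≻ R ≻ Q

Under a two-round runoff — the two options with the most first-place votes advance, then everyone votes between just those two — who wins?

Q

Round 1 first-place votes: Q 56, R 23, S 18, P 0.
Q and R advance.
Runoff: Q is preferred to R by 56 voters; R by 41.
Q wins the runoff.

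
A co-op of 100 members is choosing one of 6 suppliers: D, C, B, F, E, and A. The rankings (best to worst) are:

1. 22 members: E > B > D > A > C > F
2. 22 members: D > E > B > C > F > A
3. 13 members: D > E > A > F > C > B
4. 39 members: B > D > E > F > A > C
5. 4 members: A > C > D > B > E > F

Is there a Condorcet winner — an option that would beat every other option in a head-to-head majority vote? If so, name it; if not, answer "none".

none

Checking pairwise contests:
B beats D 61–39.
D beats C 96–4.
E beats B 57–43.
D beats F 100–0.
D beats E 78–22.
D beats A 96–4.
Every option loses at least one head-to-head, so there is no Condorcet winner.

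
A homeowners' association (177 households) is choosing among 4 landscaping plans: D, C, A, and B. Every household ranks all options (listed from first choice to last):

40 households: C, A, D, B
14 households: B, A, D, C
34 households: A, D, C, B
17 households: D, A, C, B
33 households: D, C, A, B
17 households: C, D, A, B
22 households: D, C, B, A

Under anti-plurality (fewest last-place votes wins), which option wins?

Last-place votes: D 0, C 14, A 22, B 141.
D is ranked last by the fewest voters, so D wins.

D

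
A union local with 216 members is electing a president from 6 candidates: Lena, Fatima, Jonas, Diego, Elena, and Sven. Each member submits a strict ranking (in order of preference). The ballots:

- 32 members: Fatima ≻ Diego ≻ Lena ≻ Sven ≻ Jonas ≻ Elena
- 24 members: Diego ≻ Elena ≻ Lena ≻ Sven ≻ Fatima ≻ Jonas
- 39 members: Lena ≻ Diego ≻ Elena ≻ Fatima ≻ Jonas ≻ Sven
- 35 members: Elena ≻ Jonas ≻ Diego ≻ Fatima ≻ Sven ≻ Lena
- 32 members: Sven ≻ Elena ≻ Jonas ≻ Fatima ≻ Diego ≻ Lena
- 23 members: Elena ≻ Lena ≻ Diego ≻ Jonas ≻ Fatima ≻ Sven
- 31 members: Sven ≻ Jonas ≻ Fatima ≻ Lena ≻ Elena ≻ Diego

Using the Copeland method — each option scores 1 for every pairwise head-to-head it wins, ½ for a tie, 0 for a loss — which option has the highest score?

Elena

Lena: beats Jonas and Sven; loses to Fatima, Diego, and Elena → score 2.
Fatima: beats Lena and Sven; loses to Jonas, Diego, and Elena → score 2.
Jonas: beats Fatima; loses to Lena, Diego, Elena, and Sven → score 1.
Diego: beats Lena, Fatima, Jonas, and Sven; loses to Elena → score 4.
Elena: beats Lena, Fatima, Jonas, Diego, and Sven → score 5.
Sven: beats Jonas; loses to Lena, Fatima, Diego, and Elena → score 1.
Elena has the best pairwise record.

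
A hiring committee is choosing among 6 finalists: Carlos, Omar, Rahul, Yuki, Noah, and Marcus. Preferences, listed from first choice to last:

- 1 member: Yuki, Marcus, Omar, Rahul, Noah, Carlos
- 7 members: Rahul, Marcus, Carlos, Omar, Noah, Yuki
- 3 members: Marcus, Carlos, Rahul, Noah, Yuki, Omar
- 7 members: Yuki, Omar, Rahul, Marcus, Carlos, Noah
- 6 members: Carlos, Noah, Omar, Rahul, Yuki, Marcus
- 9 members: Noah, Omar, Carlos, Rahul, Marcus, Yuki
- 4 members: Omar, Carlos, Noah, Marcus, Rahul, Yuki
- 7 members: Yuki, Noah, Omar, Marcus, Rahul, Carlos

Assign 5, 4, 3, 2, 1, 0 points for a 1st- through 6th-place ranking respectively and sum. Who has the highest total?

Omar

Carlos: 1·0 + 7·3 + 3·4 + 7·1 + 6·5 + 9·3 + 4·4 + 7·0 = 113
Omar: 1·3 + 7·2 + 3·0 + 7·4 + 6·3 + 9·4 + 4·5 + 7·3 = 140
Rahul: 1·2 + 7·5 + 3·3 + 7·3 + 6·2 + 9·2 + 4·1 + 7·1 = 108
Yuki: 1·5 + 7·0 + 3·1 + 7·5 + 6·1 + 9·0 + 4·0 + 7·5 = 84
Noah: 1·1 + 7·1 + 3·2 + 7·0 + 6·4 + 9·5 + 4·3 + 7·4 = 123
Marcus: 1·4 + 7·4 + 3·5 + 7·2 + 6·0 + 9·1 + 4·2 + 7·2 = 92
Omar has the highest Borda score (140).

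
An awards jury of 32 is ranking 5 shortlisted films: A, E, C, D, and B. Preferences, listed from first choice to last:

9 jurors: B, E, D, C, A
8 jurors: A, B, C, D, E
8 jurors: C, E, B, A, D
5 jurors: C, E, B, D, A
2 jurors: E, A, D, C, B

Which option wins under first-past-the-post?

First-place votes: A 8, E 2, C 13, D 0, B 9.
C has the most first-place votes.

C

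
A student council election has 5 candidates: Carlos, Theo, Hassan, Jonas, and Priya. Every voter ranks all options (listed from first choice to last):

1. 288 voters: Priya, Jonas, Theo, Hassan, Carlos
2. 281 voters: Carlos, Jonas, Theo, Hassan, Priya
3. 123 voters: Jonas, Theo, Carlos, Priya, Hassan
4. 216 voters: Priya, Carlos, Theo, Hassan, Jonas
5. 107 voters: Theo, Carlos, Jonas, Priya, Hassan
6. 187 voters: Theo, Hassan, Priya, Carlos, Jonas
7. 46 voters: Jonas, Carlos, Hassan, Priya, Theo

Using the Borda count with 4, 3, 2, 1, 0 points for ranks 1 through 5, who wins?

Theo

Carlos: 288·0 + 281·4 + 123·2 + 216·3 + 107·3 + 187·1 + 46·3 = 2664
Theo: 288·2 + 281·2 + 123·3 + 216·2 + 107·4 + 187·4 + 46·0 = 3115
Hassan: 288·1 + 281·1 + 123·0 + 216·1 + 107·0 + 187·3 + 46·2 = 1438
Jonas: 288·3 + 281·3 + 123·4 + 216·0 + 107·2 + 187·0 + 46·4 = 2597
Priya: 288·4 + 281·0 + 123·1 + 216·4 + 107·1 + 187·2 + 46·1 = 2666
Theo has the highest Borda score (3115).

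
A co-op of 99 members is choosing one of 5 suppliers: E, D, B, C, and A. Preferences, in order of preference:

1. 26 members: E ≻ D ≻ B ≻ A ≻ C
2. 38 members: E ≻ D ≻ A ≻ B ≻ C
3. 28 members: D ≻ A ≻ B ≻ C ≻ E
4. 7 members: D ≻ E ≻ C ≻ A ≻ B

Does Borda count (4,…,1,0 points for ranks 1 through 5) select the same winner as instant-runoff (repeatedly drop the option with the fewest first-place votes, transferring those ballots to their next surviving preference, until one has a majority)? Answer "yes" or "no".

no

Borda — scores: E 277, D 332, B 146, C 42, A 193. Winner: D.
Instant-runoff — R1 E 64, D 35, B 0, C 0, A 0 (E winner). Winner: E.
The two methods disagree.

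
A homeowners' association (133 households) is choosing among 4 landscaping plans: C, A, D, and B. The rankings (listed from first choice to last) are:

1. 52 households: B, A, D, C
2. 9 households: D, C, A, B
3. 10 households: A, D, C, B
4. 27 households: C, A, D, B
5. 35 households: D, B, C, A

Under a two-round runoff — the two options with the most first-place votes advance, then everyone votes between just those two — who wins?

D

Round 1 first-place votes: C 27, A 10, D 44, B 52.
B and D advance.
Runoff: B is preferred to D by 52 voters; D by 81.
D wins the runoff.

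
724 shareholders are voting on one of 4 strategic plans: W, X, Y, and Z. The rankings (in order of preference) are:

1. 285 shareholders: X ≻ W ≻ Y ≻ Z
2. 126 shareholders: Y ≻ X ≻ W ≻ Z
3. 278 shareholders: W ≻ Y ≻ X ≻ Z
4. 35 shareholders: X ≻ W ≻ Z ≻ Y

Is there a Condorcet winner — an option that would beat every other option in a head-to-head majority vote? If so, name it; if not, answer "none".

Checking pairwise contests:
X beats W 446–278.
Y beats X 404–320.
W beats Y 598–126.
W beats Z 724–0.
Every option loses at least one head-to-head, so there is no Condorcet winner.

none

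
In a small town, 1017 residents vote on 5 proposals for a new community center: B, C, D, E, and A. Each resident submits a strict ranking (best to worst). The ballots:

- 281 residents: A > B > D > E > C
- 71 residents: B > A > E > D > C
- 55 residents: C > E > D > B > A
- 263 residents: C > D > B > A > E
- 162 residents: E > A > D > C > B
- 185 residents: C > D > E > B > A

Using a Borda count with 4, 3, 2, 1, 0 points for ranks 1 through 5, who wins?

D

B: 281·3 + 71·4 + 55·1 + 263·2 + 162·0 + 185·1 = 1893
C: 281·0 + 71·0 + 55·4 + 263·4 + 162·1 + 185·4 = 2174
D: 281·2 + 71·1 + 55·2 + 263·3 + 162·2 + 185·3 = 2411
E: 281·1 + 71·2 + 55·3 + 263·0 + 162·4 + 185·2 = 1606
A: 281·4 + 71·3 + 55·0 + 263·1 + 162·3 + 185·0 = 2086
D has the highest Borda score (2411).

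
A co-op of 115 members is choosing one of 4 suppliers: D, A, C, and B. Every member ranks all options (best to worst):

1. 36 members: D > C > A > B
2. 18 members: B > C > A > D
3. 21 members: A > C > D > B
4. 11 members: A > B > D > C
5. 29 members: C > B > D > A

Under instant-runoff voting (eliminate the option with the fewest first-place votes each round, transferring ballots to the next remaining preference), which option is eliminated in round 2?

Round 1: D 36, A 32, C 29, B 18. Eliminate B.
Round 2: D 36, A 32, C 47. Eliminate A.

A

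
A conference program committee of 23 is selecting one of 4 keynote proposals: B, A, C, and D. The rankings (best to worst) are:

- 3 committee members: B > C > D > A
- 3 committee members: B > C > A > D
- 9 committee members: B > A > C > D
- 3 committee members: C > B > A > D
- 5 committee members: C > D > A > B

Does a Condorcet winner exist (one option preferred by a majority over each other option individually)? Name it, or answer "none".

B vs A: 18–5 for B.
B vs C: 15–8 for B.
B vs D: 18–5 for B.
B beats every other option head-to-head.

B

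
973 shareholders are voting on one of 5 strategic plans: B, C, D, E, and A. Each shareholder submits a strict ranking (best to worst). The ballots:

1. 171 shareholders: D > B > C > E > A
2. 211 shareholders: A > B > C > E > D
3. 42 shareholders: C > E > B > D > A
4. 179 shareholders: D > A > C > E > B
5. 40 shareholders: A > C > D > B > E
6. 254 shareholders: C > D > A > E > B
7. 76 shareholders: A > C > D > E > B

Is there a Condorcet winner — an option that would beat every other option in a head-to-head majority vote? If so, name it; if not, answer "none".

Checking pairwise contests:
C beats B 591–382.
A beats C 506–467.
C beats D 623–350.
C beats E 973–0.
D beats A 646–327.
Every option loses at least one head-to-head, so there is no Condorcet winner.

none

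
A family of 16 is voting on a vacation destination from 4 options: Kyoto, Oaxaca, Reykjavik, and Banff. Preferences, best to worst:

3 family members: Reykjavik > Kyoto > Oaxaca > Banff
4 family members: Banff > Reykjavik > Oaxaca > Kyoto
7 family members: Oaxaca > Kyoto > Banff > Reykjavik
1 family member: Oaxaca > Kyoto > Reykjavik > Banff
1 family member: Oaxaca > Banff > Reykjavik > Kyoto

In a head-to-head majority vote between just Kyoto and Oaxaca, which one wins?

Oaxaca

Voters preferring Kyoto to Oaxaca: 3; preferring Oaxaca to Kyoto: 13.
Oaxaca wins the head-to-head.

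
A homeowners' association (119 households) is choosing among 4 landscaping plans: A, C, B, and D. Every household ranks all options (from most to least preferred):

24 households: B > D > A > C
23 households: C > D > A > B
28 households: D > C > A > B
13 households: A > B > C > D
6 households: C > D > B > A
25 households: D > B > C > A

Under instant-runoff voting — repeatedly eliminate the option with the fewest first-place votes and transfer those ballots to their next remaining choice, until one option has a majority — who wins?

Round 1: A 13, C 29, B 24, D 53. Eliminate A.
Round 2: C 29, B 37, D 53. Eliminate C.
Round 3: B 37, D 82. D has a majority.

D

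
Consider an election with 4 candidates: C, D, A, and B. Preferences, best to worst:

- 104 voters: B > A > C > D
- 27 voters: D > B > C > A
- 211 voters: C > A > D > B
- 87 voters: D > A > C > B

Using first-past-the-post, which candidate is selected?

C

First-place votes: C 211, D 114, A 0, B 104.
C has the most first-place votes.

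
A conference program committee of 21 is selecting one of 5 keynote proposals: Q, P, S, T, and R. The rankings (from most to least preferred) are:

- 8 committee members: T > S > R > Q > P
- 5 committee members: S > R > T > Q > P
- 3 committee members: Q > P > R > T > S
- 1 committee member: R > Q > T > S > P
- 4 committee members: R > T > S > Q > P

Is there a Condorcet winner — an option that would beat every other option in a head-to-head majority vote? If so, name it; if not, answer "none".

Checking pairwise contests:
S beats Q 17–4.
Q beats P 21–0.
T beats S 16–5.
R beats T 13–8.
S beats R 13–8.
Every option loses at least one head-to-head, so there is no Condorcet winner.

none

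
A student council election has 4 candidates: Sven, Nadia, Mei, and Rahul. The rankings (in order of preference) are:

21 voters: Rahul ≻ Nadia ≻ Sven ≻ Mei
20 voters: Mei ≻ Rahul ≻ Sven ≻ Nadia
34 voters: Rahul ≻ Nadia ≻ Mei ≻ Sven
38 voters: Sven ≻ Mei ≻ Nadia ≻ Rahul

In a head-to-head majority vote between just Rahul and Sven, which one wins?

Voters preferring Rahul to Sven: 75; preferring Sven to Rahul: 38.
Rahul wins the head-to-head.

Rahul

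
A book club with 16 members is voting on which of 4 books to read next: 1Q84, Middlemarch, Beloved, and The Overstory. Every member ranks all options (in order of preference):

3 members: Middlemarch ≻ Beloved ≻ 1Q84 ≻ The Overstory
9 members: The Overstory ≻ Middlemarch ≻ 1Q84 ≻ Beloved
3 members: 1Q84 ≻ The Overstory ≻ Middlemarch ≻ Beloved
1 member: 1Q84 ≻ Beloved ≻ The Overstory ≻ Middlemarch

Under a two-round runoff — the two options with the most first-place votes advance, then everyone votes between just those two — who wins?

The Overstory

Round 1 first-place votes: 1Q84 4, Middlemarch 3, Beloved 0, The Overstory 9.
The Overstory and 1Q84 advance.
Runoff: The Overstory is preferred to 1Q84 by 9 voters; 1Q84 by 7.
The Overstory wins the runoff.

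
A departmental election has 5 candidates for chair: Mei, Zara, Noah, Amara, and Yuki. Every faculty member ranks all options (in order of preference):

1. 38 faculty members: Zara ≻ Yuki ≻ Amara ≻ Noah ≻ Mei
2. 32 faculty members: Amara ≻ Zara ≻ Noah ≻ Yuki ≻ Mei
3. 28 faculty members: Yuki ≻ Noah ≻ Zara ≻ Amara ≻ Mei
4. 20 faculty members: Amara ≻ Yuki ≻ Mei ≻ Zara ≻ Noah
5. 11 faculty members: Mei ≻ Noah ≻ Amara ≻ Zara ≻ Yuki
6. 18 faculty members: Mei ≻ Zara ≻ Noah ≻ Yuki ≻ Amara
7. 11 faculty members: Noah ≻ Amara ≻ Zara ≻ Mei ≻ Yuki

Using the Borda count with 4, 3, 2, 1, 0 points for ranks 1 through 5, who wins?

Zara

Mei: 38·0 + 32·0 + 28·0 + 20·2 + 11·4 + 18·4 + 11·1 = 167
Zara: 38·4 + 32·3 + 28·2 + 20·1 + 11·1 + 18·3 + 11·2 = 411
Noah: 38·1 + 32·2 + 28·3 + 20·0 + 11·3 + 18·2 + 11·4 = 299
Amara: 38·2 + 32·4 + 28·1 + 20·4 + 11·2 + 18·0 + 11·3 = 367
Yuki: 38·3 + 32·1 + 28·4 + 20·3 + 11·0 + 18·1 + 11·0 = 336
Zara has the highest Borda score (411).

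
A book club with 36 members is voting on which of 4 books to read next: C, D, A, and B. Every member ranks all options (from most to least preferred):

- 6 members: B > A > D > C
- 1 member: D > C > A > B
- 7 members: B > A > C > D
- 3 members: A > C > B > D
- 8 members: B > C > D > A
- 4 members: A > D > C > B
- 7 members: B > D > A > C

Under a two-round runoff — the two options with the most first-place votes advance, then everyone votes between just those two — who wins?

B

Round 1 first-place votes: C 0, D 1, A 7, B 28.
B and A advance.
Runoff: B is preferred to A by 28 voters; A by 8.
B wins the runoff.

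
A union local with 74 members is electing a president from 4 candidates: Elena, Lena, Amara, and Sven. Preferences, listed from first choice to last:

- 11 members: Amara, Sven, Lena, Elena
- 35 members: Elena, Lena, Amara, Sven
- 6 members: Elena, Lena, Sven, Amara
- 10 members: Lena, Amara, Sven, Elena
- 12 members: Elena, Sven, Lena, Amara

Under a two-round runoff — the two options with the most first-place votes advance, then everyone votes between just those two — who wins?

Round 1 first-place votes: Elena 53, Lena 10, Amara 11, Sven 0.
Elena and Amara advance.
Runoff: Elena is preferred to Amara by 53 voters; Amara by 21.
Elena wins the runoff.

Elena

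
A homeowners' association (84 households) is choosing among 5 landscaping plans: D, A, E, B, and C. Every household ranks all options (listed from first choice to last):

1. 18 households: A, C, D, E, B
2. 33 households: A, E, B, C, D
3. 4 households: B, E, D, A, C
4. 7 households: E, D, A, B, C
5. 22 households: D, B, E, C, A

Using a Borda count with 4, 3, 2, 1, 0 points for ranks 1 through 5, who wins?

D: 18·2 + 33·0 + 4·2 + 7·3 + 22·4 = 153
A: 18·4 + 33·4 + 4·1 + 7·2 + 22·0 = 222
E: 18·1 + 33·3 + 4·3 + 7·4 + 22·2 = 201
B: 18·0 + 33·2 + 4·4 + 7·1 + 22·3 = 155
C: 18·3 + 33·1 + 4·0 + 7·0 + 22·1 = 109
A has the highest Borda score (222).

A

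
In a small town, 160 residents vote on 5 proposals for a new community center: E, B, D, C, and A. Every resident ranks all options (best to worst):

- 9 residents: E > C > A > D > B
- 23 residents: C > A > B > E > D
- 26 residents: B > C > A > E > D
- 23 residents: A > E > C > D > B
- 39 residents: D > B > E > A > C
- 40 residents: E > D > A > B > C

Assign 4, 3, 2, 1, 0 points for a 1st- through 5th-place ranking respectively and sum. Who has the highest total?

E: 9·4 + 23·1 + 26·1 + 23·3 + 39·2 + 40·4 = 392
B: 9·0 + 23·2 + 26·4 + 23·0 + 39·3 + 40·1 = 307
D: 9·1 + 23·0 + 26·0 + 23·1 + 39·4 + 40·3 = 308
C: 9·3 + 23·4 + 26·3 + 23·2 + 39·0 + 40·0 = 243
A: 9·2 + 23·3 + 26·2 + 23·4 + 39·1 + 40·2 = 350
E has the highest Borda score (392).

E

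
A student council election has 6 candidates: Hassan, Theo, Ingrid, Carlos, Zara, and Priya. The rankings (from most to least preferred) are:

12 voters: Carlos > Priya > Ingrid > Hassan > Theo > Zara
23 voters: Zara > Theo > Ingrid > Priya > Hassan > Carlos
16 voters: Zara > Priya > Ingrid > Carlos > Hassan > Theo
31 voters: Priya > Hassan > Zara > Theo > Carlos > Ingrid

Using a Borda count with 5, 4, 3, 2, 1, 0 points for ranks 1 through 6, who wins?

Priya

Hassan: 12·2 + 23·1 + 16·1 + 31·4 = 187
Theo: 12·1 + 23·4 + 16·0 + 31·2 = 166
Ingrid: 12·3 + 23·3 + 16·3 + 31·0 = 153
Carlos: 12·5 + 23·0 + 16·2 + 31·1 = 123
Zara: 12·0 + 23·5 + 16·5 + 31·3 = 288
Priya: 12·4 + 23·2 + 16·4 + 31·5 = 313
Priya has the highest Borda score (313).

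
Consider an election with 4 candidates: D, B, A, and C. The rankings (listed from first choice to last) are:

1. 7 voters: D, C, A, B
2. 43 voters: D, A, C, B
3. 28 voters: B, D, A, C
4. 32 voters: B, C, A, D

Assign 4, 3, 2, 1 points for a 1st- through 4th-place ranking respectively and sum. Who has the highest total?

D

D: 7·4 + 43·4 + 28·3 + 32·1 = 316
B: 7·1 + 43·1 + 28·4 + 32·4 = 290
A: 7·2 + 43·3 + 28·2 + 32·2 = 263
C: 7·3 + 43·2 + 28·1 + 32·3 = 231
D has the highest Borda score (316).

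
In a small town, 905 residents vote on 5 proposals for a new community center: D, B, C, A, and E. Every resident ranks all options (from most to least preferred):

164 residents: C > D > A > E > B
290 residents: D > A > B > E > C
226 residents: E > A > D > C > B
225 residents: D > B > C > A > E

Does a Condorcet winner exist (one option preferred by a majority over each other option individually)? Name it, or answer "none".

D vs B: 905–0 for D.
D vs C: 741–164 for D.
D vs A: 679–226 for D.
D vs E: 679–226 for D.
D beats every other option head-to-head.

D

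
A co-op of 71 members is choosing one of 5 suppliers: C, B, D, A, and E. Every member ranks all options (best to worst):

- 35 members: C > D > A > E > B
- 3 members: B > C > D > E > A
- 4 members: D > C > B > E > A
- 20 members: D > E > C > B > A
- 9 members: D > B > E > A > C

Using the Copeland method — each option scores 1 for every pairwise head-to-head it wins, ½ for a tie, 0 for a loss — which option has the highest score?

C

C: beats B, D, A, and E → score 4.
B: beats A; loses to C, D, and E → score 1.
D: beats B, A, and E; loses to C → score 3.
A: loses to C, B, D, and E → score 0.
E: beats B and A; loses to C and D → score 2.
C has the best pairwise record.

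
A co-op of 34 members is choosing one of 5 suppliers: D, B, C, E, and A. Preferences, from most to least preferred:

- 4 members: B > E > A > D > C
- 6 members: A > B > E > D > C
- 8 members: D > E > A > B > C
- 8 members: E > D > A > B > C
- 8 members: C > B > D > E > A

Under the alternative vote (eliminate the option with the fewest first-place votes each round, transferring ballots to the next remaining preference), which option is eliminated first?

B

Round 1: D 8, B 4, C 8, E 8, A 6. Eliminate B.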